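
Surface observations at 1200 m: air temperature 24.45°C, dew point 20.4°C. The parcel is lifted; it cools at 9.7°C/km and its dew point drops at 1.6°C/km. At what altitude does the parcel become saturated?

T and T_d converge at 9.7 − 1.6 = 8.1°C per km
Height above start = (24.45 − 20.4) / 8.1 = 0.5 km
LCL altitude = 1200 m + 500 m = 1700 m

1700 m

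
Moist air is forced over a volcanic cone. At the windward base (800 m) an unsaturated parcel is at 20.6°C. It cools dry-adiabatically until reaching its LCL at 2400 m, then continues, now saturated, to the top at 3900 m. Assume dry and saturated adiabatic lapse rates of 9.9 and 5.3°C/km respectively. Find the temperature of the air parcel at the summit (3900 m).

-3.19°C

Dry to 2400 m: -9.9 × 1.6 km = -15.84°C, so T = 4.76°C.
Saturated to 3900 m: -5.3 × 1.5 km = -7.95°C, so T = -3.19°C.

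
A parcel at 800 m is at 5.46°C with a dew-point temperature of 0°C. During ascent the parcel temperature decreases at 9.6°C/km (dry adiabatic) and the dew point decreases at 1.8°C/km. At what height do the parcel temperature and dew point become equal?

T and T_d converge at 9.6 − 1.8 = 7.8°C per km
Height above start = (5.46 − 0) / 7.8 = 0.7 km
LCL altitude = 800 m + 700 m = 1500 m

1500 m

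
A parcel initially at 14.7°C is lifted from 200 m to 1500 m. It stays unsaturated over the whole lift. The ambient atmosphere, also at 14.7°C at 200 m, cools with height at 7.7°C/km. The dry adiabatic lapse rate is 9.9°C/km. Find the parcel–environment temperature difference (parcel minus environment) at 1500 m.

-2.86°C (parcel cooler than environment)

Parcel:
  From 200 m to 1500 m (dry): cools by 9.9 × 1.3 = 12.87°C, giving 1.83°C.
Environment:
  From 200 m to 1500 m (environment): cools by 7.7 × 1.3 = 10.01°C, giving 4.69°C.
T_parcel − T_env = 1.83 − 4.69 = -2.86°C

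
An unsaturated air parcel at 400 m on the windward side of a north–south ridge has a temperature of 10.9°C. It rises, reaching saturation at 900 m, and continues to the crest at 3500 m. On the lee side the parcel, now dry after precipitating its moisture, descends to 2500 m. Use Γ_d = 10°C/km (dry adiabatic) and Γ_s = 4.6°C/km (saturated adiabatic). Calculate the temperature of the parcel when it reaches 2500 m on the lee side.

400 → 900 m (dry, 10°C/km): ΔT = -10 × 0.5 = -5°C → T = 5.9°C
900 → 3500 m (saturated, 4.6°C/km): ΔT = -4.6 × 2.6 = -11.96°C → T = -6.06°C
3500 → 2500 m (dry descent, 10°C/km): ΔT = +10 × 1 = +10°C → T = 3.94°C

3.94°C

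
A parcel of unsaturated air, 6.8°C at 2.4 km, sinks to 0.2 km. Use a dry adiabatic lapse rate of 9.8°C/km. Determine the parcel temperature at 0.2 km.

28.36°C

2400–200 m, dry adiabatic: Δz = 2.2 km ⇒ ΔT = +21.56°C; T = 28.36°C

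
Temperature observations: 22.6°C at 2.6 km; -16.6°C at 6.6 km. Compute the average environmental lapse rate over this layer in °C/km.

Γ = −ΔT/Δz = (22.6 − (-16.6)) / (6600 − 2600) m
  = 39.2°C / 4 km = 9.8°C/km

9.8°C/km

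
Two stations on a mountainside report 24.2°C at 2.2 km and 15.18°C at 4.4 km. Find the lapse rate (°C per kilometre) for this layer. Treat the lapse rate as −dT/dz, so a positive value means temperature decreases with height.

4.1°C/km

Γ = −ΔT/Δz = (24.2 − 15.18) / (4400 − 2200) m
  = 9.02°C / 2.2 km = 4.1°C/km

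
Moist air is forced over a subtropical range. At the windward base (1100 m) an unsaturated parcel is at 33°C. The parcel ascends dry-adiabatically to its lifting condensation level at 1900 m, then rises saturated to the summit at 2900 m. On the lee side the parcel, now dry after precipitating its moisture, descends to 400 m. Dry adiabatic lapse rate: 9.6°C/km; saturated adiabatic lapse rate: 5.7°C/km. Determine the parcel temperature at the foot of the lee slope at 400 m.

From 1100 m to 1900 m (dry): cools by 9.6 × 0.8 = 7.68°C, giving 25.32°C.
From 1900 m to 2900 m (saturated): cools by 5.7 × 1 = 5.7°C, giving 19.62°C.
From 2900 m to 400 m (dry descent): warms by 9.6 × 2.5 = 24°C, giving 43.62°C.

43.62°C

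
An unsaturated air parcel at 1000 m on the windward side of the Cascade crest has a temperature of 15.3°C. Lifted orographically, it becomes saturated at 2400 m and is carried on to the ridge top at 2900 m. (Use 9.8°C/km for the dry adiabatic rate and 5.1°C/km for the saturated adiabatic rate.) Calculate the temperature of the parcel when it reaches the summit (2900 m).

Dry to 2400 m: -9.8 × 1.4 km = -13.72°C, so T = 1.58°C.
Saturated to 2900 m: -5.1 × 0.5 km = -2.55°C, so T = -0.97°C.

-0.97°C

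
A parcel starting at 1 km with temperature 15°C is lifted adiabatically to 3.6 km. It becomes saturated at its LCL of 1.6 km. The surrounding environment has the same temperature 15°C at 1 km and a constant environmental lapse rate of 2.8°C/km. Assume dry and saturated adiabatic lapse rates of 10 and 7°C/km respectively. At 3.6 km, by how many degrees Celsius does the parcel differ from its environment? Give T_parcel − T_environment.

-12.72°C (parcel cooler than environment)

Parcel:
  From 1000 m to 1600 m (dry): cools by 10 × 0.6 = 6°C, giving 9°C.
  From 1600 m to 3600 m (saturated): cools by 7 × 2 = 14°C, giving -5°C.
Environment:
  From 1000 m to 3600 m (environment): cools by 2.8 × 2.6 = 7.28°C, giving 7.72°C.
T_parcel − T_env = -5 − 7.72 = -12.72°C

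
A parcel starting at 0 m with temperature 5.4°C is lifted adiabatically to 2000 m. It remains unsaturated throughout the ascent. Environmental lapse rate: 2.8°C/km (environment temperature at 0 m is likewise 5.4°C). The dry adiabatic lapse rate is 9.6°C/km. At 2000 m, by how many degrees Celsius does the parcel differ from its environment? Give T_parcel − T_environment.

-13.6°C (parcel cooler than environment)

Parcel:
  0 → 2000 m (dry, 9.6°C/km): ΔT = -9.6 × 2 = -19.2°C → T = -13.8°C
Environment:
  0 → 2000 m (environment, 2.8°C/km): ΔT = -2.8 × 2 = -5.6°C → T = -0.2°C
T_parcel − T_env = -13.8 − (-0.2) = -13.6°C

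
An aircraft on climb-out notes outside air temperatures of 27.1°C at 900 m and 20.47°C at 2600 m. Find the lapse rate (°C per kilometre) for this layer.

3.9°C/km

Γ = −ΔT/Δz = (27.1 − 20.47) / (2600 − 900) m
  = 6.63°C / 1.7 km = 3.9°C/km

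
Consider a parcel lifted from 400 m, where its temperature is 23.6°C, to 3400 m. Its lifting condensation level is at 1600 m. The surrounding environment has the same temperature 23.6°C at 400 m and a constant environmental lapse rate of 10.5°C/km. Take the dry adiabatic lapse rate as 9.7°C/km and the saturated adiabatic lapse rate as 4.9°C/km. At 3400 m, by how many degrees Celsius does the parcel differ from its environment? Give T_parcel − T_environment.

Parcel:
  From 400 m to 1600 m (dry): cools by 9.7 × 1.2 = 11.64°C, giving 11.96°C.
  From 1600 m to 3400 m (saturated): cools by 4.9 × 1.8 = 8.82°C, giving 3.14°C.
Environment:
  From 400 m to 3400 m (environment): cools by 10.5 × 3 = 31.5°C, giving -7.9°C.
T_parcel − T_env = 3.14 − (-7.9) = +11.04°C

+11.04°C (parcel warmer than environment)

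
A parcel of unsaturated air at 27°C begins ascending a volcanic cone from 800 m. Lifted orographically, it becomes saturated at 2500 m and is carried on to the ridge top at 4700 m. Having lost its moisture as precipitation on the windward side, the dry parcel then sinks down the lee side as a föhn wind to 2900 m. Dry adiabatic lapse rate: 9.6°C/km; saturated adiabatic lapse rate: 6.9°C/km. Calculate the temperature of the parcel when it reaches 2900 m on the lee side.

12.78°C

800 → 2500 m (dry, 9.6°C/km): ΔT = -9.6 × 1.7 = -16.32°C → T = 10.68°C
2500 → 4700 m (saturated, 6.9°C/km): ΔT = -6.9 × 2.2 = -15.18°C → T = -4.5°C
4700 → 2900 m (dry descent, 9.6°C/km): ΔT = +9.6 × 1.8 = +17.28°C → T = 12.78°C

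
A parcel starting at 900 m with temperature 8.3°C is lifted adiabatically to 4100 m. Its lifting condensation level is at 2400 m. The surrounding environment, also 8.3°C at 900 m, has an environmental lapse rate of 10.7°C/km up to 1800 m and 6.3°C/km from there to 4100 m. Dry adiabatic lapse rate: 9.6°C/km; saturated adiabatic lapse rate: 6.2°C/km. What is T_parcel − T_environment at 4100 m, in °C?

-0.82°C (parcel cooler than environment)

Parcel:
  From 900 m to 2400 m (dry): cools by 9.6 × 1.5 = 14.4°C, giving -6.1°C.
  From 2400 m to 4100 m (saturated): cools by 6.2 × 1.7 = 10.54°C, giving -16.64°C.
Environment:
  From 900 m to 1800 m (environment, lower layer): cools by 10.7 × 0.9 = 9.63°C, giving -1.33°C.
  From 1800 m to 4100 m (environment, upper layer): cools by 6.3 × 2.3 = 14.49°C, giving -15.82°C.
T_parcel − T_env = -16.64 − (-15.82) = -0.82°C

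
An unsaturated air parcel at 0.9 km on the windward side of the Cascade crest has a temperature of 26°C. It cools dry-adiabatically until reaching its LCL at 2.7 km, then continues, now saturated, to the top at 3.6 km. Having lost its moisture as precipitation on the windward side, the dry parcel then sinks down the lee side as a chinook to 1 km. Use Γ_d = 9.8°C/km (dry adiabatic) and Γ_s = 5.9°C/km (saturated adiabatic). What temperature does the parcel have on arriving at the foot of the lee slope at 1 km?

From 900 m to 2700 m (dry): cools by 9.8 × 1.8 = 17.64°C, giving 8.36°C.
From 2700 m to 3600 m (saturated): cools by 5.9 × 0.9 = 5.31°C, giving 3.05°C.
From 3600 m to 1000 m (dry descent): warms by 9.8 × 2.6 = 25.48°C, giving 28.53°C.

28.53°C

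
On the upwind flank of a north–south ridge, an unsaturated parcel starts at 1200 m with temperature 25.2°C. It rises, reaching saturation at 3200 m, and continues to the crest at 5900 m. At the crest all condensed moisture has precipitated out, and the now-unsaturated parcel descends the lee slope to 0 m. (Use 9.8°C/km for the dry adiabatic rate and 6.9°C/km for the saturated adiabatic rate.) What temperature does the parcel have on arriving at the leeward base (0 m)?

44.79°C

From 1200 m to 3200 m (dry): cools by 9.8 × 2 = 19.6°C, giving 5.6°C.
From 3200 m to 5900 m (saturated): cools by 6.9 × 2.7 = 18.63°C, giving -13.03°C.
From 5900 m to 0 m (dry descent): warms by 9.8 × 5.9 = 57.82°C, giving 44.79°C.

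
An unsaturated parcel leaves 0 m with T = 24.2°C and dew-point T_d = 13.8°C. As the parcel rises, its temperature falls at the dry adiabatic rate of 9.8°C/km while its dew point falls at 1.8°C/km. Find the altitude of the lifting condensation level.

1300 m

T and T_d converge at 9.8 − 1.8 = 8°C per km
Height above start = (24.2 − 13.8) / 8 = 1.3 km
LCL altitude = 0 m + 1300 m = 1300 m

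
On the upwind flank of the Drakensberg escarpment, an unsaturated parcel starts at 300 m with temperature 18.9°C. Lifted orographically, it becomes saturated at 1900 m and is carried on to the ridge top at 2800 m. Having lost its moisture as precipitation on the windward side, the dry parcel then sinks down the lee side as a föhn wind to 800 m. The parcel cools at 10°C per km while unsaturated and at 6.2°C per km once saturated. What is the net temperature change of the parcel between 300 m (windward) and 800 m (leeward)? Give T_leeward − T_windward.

-1.58°C

Dry to 1900 m: -10 × 1.6 km = -16°C, so T = 2.9°C.
Saturated to 2800 m: -6.2 × 0.9 km = -5.58°C, so T = -2.68°C.
Dry descent to 800 m: +10 × 2 km = +20°C, so T = 17.32°C.
Net change vs windward start: 17.32 − 18.9 = -1.58°C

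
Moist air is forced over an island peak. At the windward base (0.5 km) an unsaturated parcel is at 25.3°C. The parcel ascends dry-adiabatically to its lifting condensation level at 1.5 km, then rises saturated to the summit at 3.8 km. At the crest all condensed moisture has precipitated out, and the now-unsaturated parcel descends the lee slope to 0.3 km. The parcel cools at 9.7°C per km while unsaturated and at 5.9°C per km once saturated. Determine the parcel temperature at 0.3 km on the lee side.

500–1500 m, dry: Δz = 1 km ⇒ ΔT = -9.7°C; T = 15.6°C
1500–3800 m, saturated: Δz = 2.3 km ⇒ ΔT = -13.57°C; T = 2.03°C
3800–300 m, dry descent: Δz = 3.5 km ⇒ ΔT = +33.95°C; T = 35.98°C

35.98°C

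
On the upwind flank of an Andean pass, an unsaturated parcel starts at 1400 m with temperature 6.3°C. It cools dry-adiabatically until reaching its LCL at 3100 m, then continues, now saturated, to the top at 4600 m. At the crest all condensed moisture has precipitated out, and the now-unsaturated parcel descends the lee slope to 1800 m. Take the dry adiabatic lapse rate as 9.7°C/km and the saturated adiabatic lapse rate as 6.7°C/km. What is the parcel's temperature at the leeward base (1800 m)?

6.92°C

1400–3100 m, dry: Δz = 1.7 km ⇒ ΔT = -16.49°C; T = -10.19°C
3100–4600 m, saturated: Δz = 1.5 km ⇒ ΔT = -10.05°C; T = -20.24°C
4600–1800 m, dry descent: Δz = 2.8 km ⇒ ΔT = +27.16°C; T = 6.92°C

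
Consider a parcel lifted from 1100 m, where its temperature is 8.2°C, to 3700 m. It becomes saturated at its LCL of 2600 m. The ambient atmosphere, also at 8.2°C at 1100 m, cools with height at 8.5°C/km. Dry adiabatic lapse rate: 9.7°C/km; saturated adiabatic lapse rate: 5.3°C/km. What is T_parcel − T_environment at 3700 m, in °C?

+1.72°C (parcel warmer than environment)

Parcel:
  From 1100 m to 2600 m (dry): cools by 9.7 × 1.5 = 14.55°C, giving -6.35°C.
  From 2600 m to 3700 m (saturated): cools by 5.3 × 1.1 = 5.83°C, giving -12.18°C.
Environment:
  From 1100 m to 3700 m (environment): cools by 8.5 × 2.6 = 22.1°C, giving -13.9°C.
T_parcel − T_env = -12.18 − (-13.9) = +1.72°C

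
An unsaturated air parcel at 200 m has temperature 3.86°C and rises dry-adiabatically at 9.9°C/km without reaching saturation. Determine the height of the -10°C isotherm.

Height above start = (3.86 − (-10)) / 9.9 = 1.4 km
Altitude = 200 m + 1400 m = 1600 m

1600 m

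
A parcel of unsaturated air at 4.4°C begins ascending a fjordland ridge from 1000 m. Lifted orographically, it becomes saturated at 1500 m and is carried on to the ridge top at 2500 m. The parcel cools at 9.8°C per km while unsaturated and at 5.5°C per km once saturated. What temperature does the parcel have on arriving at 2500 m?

-6°C

1000 → 1500 m (dry, 9.8°C/km): ΔT = -9.8 × 0.5 = -4.9°C → T = -0.5°C
1500 → 2500 m (saturated, 5.5°C/km): ΔT = -5.5 × 1 = -5.5°C → T = -6°C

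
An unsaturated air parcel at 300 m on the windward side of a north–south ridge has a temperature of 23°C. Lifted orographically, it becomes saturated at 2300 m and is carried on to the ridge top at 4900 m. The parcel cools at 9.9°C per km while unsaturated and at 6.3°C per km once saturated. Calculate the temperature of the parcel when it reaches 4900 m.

-13.18°C

300–2300 m, dry: Δz = 2 km ⇒ ΔT = -19.8°C; T = 3.2°C
2300–4900 m, saturated: Δz = 2.6 km ⇒ ΔT = -16.38°C; T = -13.18°C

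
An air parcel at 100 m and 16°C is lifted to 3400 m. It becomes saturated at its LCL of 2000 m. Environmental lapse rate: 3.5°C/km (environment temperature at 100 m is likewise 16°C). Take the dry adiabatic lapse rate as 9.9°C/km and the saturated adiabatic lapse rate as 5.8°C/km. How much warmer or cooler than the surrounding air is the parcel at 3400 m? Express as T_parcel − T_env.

Parcel:
  100–2000 m, dry: Δz = 1.9 km ⇒ ΔT = -18.81°C; T = -2.81°C
  2000–3400 m, saturated: Δz = 1.4 km ⇒ ΔT = -8.12°C; T = -10.93°C
Environment:
  100–3400 m, environment: Δz = 3.3 km ⇒ ΔT = -11.55°C; T = 4.45°C
T_parcel − T_env = -10.93 − 4.45 = -15.38°C

-15.38°C (parcel cooler than environment)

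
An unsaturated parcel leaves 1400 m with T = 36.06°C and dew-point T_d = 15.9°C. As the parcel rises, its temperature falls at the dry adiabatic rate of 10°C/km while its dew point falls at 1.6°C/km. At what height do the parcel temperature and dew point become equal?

T and T_d converge at 10 − 1.6 = 8.4°C per km
Height above start = (36.06 − 15.9) / 8.4 = 2.4 km
LCL altitude = 1400 m + 2400 m = 3800 m

3800 m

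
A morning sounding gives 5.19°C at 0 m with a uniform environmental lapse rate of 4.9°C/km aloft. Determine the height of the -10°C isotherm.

Height above start = (5.19 − (-10)) / 4.9 = 3.1 km
Altitude = 0 m + 3100 m = 3100 m

3100 m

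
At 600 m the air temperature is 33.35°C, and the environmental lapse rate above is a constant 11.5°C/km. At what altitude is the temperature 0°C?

3500 m

Height above start = (33.35 − 0) / 11.5 = 2.9 km
Altitude = 600 m + 2900 m = 3500 m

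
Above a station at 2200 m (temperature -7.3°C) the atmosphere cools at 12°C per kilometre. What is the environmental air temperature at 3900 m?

-27.7°C

2200–3900 m, environmental: Δz = 1.7 km ⇒ ΔT = -20.4°C; T = -27.7°C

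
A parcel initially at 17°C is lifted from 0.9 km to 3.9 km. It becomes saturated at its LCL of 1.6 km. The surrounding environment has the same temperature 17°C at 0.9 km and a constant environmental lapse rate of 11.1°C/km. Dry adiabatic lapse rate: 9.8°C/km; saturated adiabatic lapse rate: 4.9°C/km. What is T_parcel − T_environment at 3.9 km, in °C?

+15.17°C (parcel warmer than environment)

Parcel:
  900 → 1600 m (dry, 9.8°C/km): ΔT = -9.8 × 0.7 = -6.86°C → T = 10.14°C
  1600 → 3900 m (saturated, 4.9°C/km): ΔT = -4.9 × 2.3 = -11.27°C → T = -1.13°C
Environment:
  900 → 3900 m (environment, 11.1°C/km): ΔT = -11.1 × 3 = -33.3°C → T = -16.3°C
T_parcel − T_env = -1.13 − (-16.3) = +15.17°C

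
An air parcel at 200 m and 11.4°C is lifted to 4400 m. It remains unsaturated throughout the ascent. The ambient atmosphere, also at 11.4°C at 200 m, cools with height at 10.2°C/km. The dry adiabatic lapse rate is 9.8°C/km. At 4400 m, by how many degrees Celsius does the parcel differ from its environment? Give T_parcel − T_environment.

+1.68°C (parcel warmer than environment)

Parcel:
  Dry to 4400 m: -9.8 × 4.2 km = -41.16°C, so T = -29.76°C.
Environment:
  Environment to 4400 m: -10.2 × 4.2 km = -42.84°C, so T = -31.44°C.
T_parcel − T_env = -29.76 − (-31.44) = +1.68°C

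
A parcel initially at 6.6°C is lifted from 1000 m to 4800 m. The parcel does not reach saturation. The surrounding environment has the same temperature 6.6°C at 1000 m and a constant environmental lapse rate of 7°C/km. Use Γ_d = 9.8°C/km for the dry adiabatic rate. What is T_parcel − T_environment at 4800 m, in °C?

-10.64°C (parcel cooler than environment)

Parcel:
  1000–4800 m, dry: Δz = 3.8 km ⇒ ΔT = -37.24°C; T = -30.64°C
Environment:
  1000–4800 m, environment: Δz = 3.8 km ⇒ ΔT = -26.6°C; T = -20°C
T_parcel − T_env = -30.64 − (-20) = -10.64°C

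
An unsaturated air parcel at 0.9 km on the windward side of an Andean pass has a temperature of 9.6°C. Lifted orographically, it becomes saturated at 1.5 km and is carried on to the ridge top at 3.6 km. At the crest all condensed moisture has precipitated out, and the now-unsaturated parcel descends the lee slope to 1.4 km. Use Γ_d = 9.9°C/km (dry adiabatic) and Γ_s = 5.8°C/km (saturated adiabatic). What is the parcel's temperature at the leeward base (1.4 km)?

From 900 m to 1500 m (dry): cools by 9.9 × 0.6 = 5.94°C, giving 3.66°C.
From 1500 m to 3600 m (saturated): cools by 5.8 × 2.1 = 12.18°C, giving -8.52°C.
From 3600 m to 1400 m (dry descent): warms by 9.9 × 2.2 = 21.78°C, giving 13.26°C.

13.26°C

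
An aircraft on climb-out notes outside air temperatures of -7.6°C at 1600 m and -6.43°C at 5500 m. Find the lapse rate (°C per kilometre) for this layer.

-0.3°C/km

Γ = −ΔT/Δz = (-7.6 − (-6.43)) / (5500 − 1600) m
  = -1.17°C / 3.9 km = -0.3°C/km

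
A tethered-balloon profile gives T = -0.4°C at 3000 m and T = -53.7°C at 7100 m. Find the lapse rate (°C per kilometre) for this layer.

Γ = −ΔT/Δz = (-0.4 − (-53.7)) / (7100 − 3000) m
  = 53.3°C / 4.1 km = 13°C/km

13°C/km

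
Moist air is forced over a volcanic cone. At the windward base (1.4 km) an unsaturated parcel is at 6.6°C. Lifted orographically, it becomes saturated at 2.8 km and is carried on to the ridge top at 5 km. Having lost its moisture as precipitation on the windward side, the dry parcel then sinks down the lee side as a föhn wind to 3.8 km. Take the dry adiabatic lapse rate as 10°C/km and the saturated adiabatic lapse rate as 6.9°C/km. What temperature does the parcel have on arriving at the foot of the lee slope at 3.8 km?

-10.58°C

From 1400 m to 2800 m (dry): cools by 10 × 1.4 = 14°C, giving -7.4°C.
From 2800 m to 5000 m (saturated): cools by 6.9 × 2.2 = 15.18°C, giving -22.58°C.
From 5000 m to 3800 m (dry descent): warms by 10 × 1.2 = 12°C, giving -10.58°C.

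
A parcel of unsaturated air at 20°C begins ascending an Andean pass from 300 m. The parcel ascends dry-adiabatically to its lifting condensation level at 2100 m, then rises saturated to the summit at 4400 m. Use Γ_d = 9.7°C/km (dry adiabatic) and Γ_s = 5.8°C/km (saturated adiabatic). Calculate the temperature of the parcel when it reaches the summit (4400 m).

300–2100 m, dry: Δz = 1.8 km ⇒ ΔT = -17.46°C; T = 2.54°C
2100–4400 m, saturated: Δz = 2.3 km ⇒ ΔT = -13.34°C; T = -10.8°C

-10.8°C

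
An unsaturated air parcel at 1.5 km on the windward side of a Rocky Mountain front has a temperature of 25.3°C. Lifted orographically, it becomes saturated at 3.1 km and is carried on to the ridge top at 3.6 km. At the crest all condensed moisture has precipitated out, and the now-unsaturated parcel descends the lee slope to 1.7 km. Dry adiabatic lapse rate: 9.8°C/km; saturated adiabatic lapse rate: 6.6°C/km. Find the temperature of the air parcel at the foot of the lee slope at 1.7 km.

From 1500 m to 3100 m (dry): cools by 9.8 × 1.6 = 15.68°C, giving 9.62°C.
From 3100 m to 3600 m (saturated): cools by 6.6 × 0.5 = 3.3°C, giving 6.32°C.
From 3600 m to 1700 m (dry descent): warms by 9.8 × 1.9 = 18.62°C, giving 24.94°C.

24.94°C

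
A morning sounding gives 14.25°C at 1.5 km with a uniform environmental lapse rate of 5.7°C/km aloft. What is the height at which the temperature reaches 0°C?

4 km

Height above start = (14.25 − 0) / 5.7 = 2.5 km
Altitude = 1500 m + 2500 m = 4000 m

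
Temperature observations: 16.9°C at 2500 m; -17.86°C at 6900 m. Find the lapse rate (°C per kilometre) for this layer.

7.9°C/km

Γ = −ΔT/Δz = (16.9 − (-17.86)) / (6900 − 2500) m
  = 34.76°C / 4.4 km = 7.9°C/km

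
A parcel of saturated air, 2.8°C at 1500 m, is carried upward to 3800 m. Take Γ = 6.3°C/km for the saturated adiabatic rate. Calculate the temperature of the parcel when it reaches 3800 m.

-11.69°C

1500 → 3800 m (saturated adiabatic, 6.3°C/km): ΔT = -6.3 × 2.3 = -14.49°C → T = -11.69°C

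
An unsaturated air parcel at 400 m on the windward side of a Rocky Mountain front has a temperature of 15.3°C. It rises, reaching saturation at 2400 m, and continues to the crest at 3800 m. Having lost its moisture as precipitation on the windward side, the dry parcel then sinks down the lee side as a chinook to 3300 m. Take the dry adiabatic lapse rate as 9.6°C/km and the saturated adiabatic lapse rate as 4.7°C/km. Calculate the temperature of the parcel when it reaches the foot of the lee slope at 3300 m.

-5.68°C

From 400 m to 2400 m (dry): cools by 9.6 × 2 = 19.2°C, giving -3.9°C.
From 2400 m to 3800 m (saturated): cools by 4.7 × 1.4 = 6.58°C, giving -10.48°C.
From 3800 m to 3300 m (dry descent): warms by 9.6 × 0.5 = 4.8°C, giving -5.68°C.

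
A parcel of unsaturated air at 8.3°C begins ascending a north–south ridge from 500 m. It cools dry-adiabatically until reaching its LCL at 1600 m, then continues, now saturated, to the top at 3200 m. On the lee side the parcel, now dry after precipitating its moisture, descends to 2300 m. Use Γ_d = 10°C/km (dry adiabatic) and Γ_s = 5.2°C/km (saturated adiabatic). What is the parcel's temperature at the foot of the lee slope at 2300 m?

500–1600 m, dry: Δz = 1.1 km ⇒ ΔT = -11°C; T = -2.7°C
1600–3200 m, saturated: Δz = 1.6 km ⇒ ΔT = -8.32°C; T = -11.02°C
3200–2300 m, dry descent: Δz = 0.9 km ⇒ ΔT = +9°C; T = -2.02°C

-2.02°C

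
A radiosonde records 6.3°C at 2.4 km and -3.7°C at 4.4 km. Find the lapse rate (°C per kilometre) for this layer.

5°C/km

Γ = −ΔT/Δz = (6.3 − (-3.7)) / (4400 − 2400) m
  = 10°C / 2 km = 5°C/km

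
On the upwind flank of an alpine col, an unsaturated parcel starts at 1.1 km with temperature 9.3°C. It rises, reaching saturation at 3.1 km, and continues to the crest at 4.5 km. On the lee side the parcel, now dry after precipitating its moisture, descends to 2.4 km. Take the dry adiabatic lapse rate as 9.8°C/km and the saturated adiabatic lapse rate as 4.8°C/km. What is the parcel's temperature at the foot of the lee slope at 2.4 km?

1100 → 3100 m (dry, 9.8°C/km): ΔT = -9.8 × 2 = -19.6°C → T = -10.3°C
3100 → 4500 m (saturated, 4.8°C/km): ΔT = -4.8 × 1.4 = -6.72°C → T = -17.02°C
4500 → 2400 m (dry descent, 9.8°C/km): ΔT = +9.8 × 2.1 = +20.58°C → T = 3.56°C

3.56°C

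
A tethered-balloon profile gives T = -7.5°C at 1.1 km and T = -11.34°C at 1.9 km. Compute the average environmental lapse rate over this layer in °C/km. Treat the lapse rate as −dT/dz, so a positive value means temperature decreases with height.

4.8°C/km

Γ = −ΔT/Δz = (-7.5 − (-11.34)) / (1900 − 1100) m
  = 3.84°C / 0.8 km = 4.8°C/km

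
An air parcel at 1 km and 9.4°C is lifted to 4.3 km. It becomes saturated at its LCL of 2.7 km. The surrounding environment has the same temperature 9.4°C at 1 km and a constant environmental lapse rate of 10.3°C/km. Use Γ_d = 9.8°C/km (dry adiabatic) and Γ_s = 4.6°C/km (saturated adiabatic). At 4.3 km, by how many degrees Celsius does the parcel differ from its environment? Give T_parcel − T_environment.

Parcel:
  1000–2700 m, dry: Δz = 1.7 km ⇒ ΔT = -16.66°C; T = -7.26°C
  2700–4300 m, saturated: Δz = 1.6 km ⇒ ΔT = -7.36°C; T = -14.62°C
Environment:
  1000–4300 m, environment: Δz = 3.3 km ⇒ ΔT = -33.99°C; T = -24.59°C
T_parcel − T_env = -14.62 − (-24.59) = +9.97°C

+9.97°C (parcel warmer than environment)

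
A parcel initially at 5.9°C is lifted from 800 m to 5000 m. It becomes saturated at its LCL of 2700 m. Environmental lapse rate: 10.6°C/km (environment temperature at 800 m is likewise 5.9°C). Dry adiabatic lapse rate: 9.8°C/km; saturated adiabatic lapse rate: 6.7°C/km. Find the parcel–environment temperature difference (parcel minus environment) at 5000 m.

Parcel:
  From 800 m to 2700 m (dry): cools by 9.8 × 1.9 = 18.62°C, giving -12.72°C.
  From 2700 m to 5000 m (saturated): cools by 6.7 × 2.3 = 15.41°C, giving -28.13°C.
Environment:
  From 800 m to 5000 m (environment): cools by 10.6 × 4.2 = 44.52°C, giving -38.62°C.
T_parcel − T_env = -28.13 − (-38.62) = +10.49°C

+10.49°C (parcel warmer than environment)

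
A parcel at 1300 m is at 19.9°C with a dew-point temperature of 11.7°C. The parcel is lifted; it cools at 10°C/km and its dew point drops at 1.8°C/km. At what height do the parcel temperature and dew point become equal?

2300 m

T and T_d converge at 10 − 1.8 = 8.2°C per km
Height above start = (19.9 − 11.7) / 8.2 = 1 km
LCL altitude = 1300 m + 1000 m = 2300 m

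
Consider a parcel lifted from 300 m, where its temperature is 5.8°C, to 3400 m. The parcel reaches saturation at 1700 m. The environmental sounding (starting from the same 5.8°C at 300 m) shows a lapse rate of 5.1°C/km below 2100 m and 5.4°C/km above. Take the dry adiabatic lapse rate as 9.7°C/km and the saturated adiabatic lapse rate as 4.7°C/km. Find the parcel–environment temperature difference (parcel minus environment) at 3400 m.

Parcel:
  Dry to 1700 m: -9.7 × 1.4 km = -13.58°C, so T = -7.78°C.
  Saturated to 3400 m: -4.7 × 1.7 km = -7.99°C, so T = -15.77°C.
Environment:
  Environment, lower layer to 2100 m: -5.1 × 1.8 km = -9.18°C, so T = -3.38°C.
  Environment, upper layer to 3400 m: -5.4 × 1.3 km = -7.02°C, so T = -10.4°C.
T_parcel − T_env = -15.77 − (-10.4) = -5.37°C

-5.37°C (parcel cooler than environment)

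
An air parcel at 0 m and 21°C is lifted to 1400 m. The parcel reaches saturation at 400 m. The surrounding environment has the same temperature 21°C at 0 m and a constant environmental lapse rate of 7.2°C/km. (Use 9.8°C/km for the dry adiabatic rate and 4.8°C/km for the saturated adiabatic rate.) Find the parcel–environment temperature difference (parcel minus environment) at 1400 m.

Parcel:
  0–400 m, dry: Δz = 0.4 km ⇒ ΔT = -3.92°C; T = 17.08°C
  400–1400 m, saturated: Δz = 1 km ⇒ ΔT = -4.8°C; T = 12.28°C
Environment:
  0–1400 m, environment: Δz = 1.4 km ⇒ ΔT = -10.08°C; T = 10.92°C
T_parcel − T_env = 12.28 − 10.92 = +1.36°C

+1.36°C (parcel warmer than environment)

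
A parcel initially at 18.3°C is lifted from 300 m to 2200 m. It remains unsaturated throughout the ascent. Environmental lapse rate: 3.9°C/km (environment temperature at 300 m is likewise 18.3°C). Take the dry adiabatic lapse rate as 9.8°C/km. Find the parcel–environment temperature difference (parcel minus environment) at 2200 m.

Parcel:
  300 → 2200 m (dry, 9.8°C/km): ΔT = -9.8 × 1.9 = -18.62°C → T = -0.32°C
Environment:
  300 → 2200 m (environment, 3.9°C/km): ΔT = -3.9 × 1.9 = -7.41°C → T = 10.89°C
T_parcel − T_env = -0.32 − 10.89 = -11.21°C

-11.21°C (parcel cooler than environment)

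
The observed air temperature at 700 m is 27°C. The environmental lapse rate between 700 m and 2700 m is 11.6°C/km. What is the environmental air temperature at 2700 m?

From 700 m to 2700 m (environmental): cools by 11.6 × 2 = 23.2°C, giving 3.8°C.

3.8°C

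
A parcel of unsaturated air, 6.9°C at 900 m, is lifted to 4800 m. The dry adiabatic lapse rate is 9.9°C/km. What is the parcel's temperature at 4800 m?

Dry adiabatic to 4800 m: -9.9 × 3.9 km = -38.61°C, so T = -31.71°C.

-31.71°C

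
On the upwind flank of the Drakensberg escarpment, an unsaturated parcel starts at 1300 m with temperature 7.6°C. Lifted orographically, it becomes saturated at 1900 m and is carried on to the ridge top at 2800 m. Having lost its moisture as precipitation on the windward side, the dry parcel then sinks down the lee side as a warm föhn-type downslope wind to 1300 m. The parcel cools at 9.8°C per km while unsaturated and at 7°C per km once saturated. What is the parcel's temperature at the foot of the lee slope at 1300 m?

1300 → 1900 m (dry, 9.8°C/km): ΔT = -9.8 × 0.6 = -5.88°C → T = 1.72°C
1900 → 2800 m (saturated, 7°C/km): ΔT = -7 × 0.9 = -6.3°C → T = -4.58°C
2800 → 1300 m (dry descent, 9.8°C/km): ΔT = +9.8 × 1.5 = +14.7°C → T = 10.12°C

10.12°C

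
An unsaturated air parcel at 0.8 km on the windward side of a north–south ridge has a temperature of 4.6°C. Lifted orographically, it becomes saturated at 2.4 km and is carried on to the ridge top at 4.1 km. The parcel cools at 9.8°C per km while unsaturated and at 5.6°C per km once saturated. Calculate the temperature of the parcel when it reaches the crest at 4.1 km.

-20.6°C

Dry to 2400 m: -9.8 × 1.6 km = -15.68°C, so T = -11.08°C.
Saturated to 4100 m: -5.6 × 1.7 km = -9.52°C, so T = -20.6°C.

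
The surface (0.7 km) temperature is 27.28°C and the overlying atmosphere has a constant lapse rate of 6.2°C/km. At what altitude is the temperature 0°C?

Height above start = (27.28 − 0) / 6.2 = 4.4 km
Altitude = 700 m + 4400 m = 5100 m

5.1 km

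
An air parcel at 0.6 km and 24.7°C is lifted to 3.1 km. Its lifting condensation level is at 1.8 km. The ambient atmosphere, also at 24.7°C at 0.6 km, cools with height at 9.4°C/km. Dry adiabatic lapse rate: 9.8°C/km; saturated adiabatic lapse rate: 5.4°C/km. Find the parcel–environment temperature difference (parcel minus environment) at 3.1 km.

+4.72°C (parcel warmer than environment)

Parcel:
  600 → 1800 m (dry, 9.8°C/km): ΔT = -9.8 × 1.2 = -11.76°C → T = 12.94°C
  1800 → 3100 m (saturated, 5.4°C/km): ΔT = -5.4 × 1.3 = -7.02°C → T = 5.92°C
Environment:
  600 → 3100 m (environment, 9.4°C/km): ΔT = -9.4 × 2.5 = -23.5°C → T = 1.2°C
T_parcel − T_env = 5.92 − 1.2 = +4.72°C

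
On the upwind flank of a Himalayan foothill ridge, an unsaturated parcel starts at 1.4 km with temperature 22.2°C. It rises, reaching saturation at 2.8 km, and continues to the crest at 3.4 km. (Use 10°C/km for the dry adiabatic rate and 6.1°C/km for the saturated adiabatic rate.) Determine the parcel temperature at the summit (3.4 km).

4.54°C

1400 → 2800 m (dry, 10°C/km): ΔT = -10 × 1.4 = -14°C → T = 8.2°C
2800 → 3400 m (saturated, 6.1°C/km): ΔT = -6.1 × 0.6 = -3.66°C → T = 4.54°C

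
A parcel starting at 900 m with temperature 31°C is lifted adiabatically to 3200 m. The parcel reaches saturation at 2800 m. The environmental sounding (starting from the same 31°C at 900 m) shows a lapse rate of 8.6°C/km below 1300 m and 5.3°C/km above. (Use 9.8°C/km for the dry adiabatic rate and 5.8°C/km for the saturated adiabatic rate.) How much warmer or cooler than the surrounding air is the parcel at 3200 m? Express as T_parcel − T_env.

Parcel:
  Dry to 2800 m: -9.8 × 1.9 km = -18.62°C, so T = 12.38°C.
  Saturated to 3200 m: -5.8 × 0.4 km = -2.32°C, so T = 10.06°C.
Environment:
  Environment, lower layer to 1300 m: -8.6 × 0.4 km = -3.44°C, so T = 27.56°C.
  Environment, upper layer to 3200 m: -5.3 × 1.9 km = -10.07°C, so T = 17.49°C.
T_parcel − T_env = 10.06 − 17.49 = -7.43°C

-7.43°C (parcel cooler than environment)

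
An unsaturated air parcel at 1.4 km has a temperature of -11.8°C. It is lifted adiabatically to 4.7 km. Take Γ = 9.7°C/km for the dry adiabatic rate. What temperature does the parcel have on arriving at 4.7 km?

From 1400 m to 4700 m (dry adiabatic): cools by 9.7 × 3.3 = 32.01°C, giving -43.81°C.

-43.81°C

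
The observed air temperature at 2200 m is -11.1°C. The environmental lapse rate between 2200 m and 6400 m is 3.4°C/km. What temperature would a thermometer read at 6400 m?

Environmental to 6400 m: -3.4 × 4.2 km = -14.28°C, so T = -25.38°C.

-25.38°C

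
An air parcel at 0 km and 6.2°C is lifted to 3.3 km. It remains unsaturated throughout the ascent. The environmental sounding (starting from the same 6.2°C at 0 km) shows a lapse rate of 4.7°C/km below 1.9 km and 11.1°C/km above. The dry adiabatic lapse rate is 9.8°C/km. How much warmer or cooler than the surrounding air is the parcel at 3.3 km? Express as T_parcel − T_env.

Parcel:
  0 → 3300 m (dry, 9.8°C/km): ΔT = -9.8 × 3.3 = -32.34°C → T = -26.14°C
Environment:
  0 → 1900 m (environment, lower layer, 4.7°C/km): ΔT = -4.7 × 1.9 = -8.93°C → T = -2.73°C
  1900 → 3300 m (environment, upper layer, 11.1°C/km): ΔT = -11.1 × 1.4 = -15.54°C → T = -18.27°C
T_parcel − T_env = -26.14 − (-18.27) = -7.87°C

-7.87°C (parcel cooler than environment)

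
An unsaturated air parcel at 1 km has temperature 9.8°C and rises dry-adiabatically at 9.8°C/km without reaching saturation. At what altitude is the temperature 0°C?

2 km

Height above start = (9.8 − 0) / 9.8 = 1 km
Altitude = 1000 m + 1000 m = 2000 m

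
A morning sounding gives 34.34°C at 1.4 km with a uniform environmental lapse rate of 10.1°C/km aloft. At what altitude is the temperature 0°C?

4.8 km

Height above start = (34.34 − 0) / 10.1 = 3.4 km
Altitude = 1400 m + 3400 m = 4800 m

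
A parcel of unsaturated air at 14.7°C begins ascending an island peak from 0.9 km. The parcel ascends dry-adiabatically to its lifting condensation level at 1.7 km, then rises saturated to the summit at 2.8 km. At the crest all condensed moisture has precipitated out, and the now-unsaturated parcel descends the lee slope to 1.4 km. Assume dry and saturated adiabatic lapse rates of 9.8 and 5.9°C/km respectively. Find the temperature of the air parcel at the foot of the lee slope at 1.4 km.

Dry to 1700 m: -9.8 × 0.8 km = -7.84°C, so T = 6.86°C.
Saturated to 2800 m: -5.9 × 1.1 km = -6.49°C, so T = 0.37°C.
Dry descent to 1400 m: +9.8 × 1.4 km = +13.72°C, so T = 14.09°C.

14.09°C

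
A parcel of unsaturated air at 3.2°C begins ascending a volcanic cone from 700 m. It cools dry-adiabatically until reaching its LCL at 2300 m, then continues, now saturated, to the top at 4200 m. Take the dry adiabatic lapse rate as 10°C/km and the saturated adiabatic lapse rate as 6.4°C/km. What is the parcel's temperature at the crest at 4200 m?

-24.96°C

From 700 m to 2300 m (dry): cools by 10 × 1.6 = 16°C, giving -12.8°C.
From 2300 m to 4200 m (saturated): cools by 6.4 × 1.9 = 12.16°C, giving -24.96°C.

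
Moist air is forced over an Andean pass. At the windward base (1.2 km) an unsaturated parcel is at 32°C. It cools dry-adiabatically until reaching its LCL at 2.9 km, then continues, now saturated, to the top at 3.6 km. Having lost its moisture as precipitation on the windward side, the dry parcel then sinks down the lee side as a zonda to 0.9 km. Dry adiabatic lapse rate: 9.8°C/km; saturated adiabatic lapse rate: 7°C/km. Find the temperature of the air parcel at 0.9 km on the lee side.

1200 → 2900 m (dry, 9.8°C/km): ΔT = -9.8 × 1.7 = -16.66°C → T = 15.34°C
2900 → 3600 m (saturated, 7°C/km): ΔT = -7 × 0.7 = -4.9°C → T = 10.44°C
3600 → 900 m (dry descent, 9.8°C/km): ΔT = +9.8 × 2.7 = +26.46°C → T = 36.9°C

36.9°C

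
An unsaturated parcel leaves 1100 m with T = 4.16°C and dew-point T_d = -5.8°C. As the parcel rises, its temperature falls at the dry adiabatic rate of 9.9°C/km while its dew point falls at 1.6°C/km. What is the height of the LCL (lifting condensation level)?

2300 m

T and T_d converge at 9.9 − 1.6 = 8.3°C per km
Height above start = (4.16 − (-5.8)) / 8.3 = 1.2 km
LCL altitude = 1100 m + 1200 m = 2300 m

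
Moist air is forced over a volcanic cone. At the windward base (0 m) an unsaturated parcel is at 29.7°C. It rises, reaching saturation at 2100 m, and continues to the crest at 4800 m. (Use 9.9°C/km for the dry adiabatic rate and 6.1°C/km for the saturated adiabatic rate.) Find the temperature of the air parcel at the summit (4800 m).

Dry to 2100 m: -9.9 × 2.1 km = -20.79°C, so T = 8.91°C.
Saturated to 4800 m: -6.1 × 2.7 km = -16.47°C, so T = -7.56°C.

-7.56°C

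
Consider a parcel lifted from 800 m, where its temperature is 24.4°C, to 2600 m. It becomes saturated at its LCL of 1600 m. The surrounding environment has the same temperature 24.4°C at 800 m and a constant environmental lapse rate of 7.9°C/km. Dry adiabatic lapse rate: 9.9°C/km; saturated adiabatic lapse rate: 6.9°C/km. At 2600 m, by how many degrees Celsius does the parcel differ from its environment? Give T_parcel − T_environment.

Parcel:
  From 800 m to 1600 m (dry): cools by 9.9 × 0.8 = 7.92°C, giving 16.48°C.
  From 1600 m to 2600 m (saturated): cools by 6.9 × 1 = 6.9°C, giving 9.58°C.
Environment:
  From 800 m to 2600 m (environment): cools by 7.9 × 1.8 = 14.22°C, giving 10.18°C.
T_parcel − T_env = 9.58 − 10.18 = -0.6°C

-0.6°C (parcel cooler than environment)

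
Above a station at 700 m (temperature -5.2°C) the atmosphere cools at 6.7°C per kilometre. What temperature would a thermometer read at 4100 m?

-27.98°C

From 700 m to 4100 m (environmental): cools by 6.7 × 3.4 = 22.78°C, giving -27.98°C.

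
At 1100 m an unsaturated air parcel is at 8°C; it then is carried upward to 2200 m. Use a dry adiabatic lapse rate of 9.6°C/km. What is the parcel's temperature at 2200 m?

From 1100 m to 2200 m (dry adiabatic): cools by 9.6 × 1.1 = 10.56°C, giving -2.56°C.

-2.56°C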